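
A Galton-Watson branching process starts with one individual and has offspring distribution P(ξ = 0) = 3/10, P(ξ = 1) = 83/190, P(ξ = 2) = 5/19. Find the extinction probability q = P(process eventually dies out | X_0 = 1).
q = 1

Mean offspring μ = 0·3/10 + 1·83/190 + 2·5/19 = 183/190 ≤ 1. For μ ≤ 1 with offspring not concentrated at 1, the Galton-Watson process goes extinct almost surely, so q = 1.
(Algebraic check: The pgf is f(s) = 3/10 + 83/190·s + 5/19·s². The extinction probability q is the smallest fixed point of f in [0, 1]. Setting s = f(s):
  5/19·s² + (83/190 − 1)·s + 3/10 = 0
  5/19·s² − (3/10 + 5/19)·s + 3/10 = 0
which factors as (s − 1)·(5/19·s − 3/10) = 0, giving roots s = 1 and s = (3/10)/(5/19) = 57/50. Since 57/50 ≥ 1, the smallest root in [0, 1] is s = 1.)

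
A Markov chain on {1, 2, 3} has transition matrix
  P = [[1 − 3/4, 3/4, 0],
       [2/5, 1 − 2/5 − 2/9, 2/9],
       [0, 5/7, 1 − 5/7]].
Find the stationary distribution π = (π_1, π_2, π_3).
π = (24/83, 45/83, 14/83)

This is a birth-death chain on three states, which satisfies detailed balance: π_1 · P_{12} = π_2 · P_{21} and π_2 · P_{23} = π_3 · P_{32}.
From π_1 · 3/4 = π_2 · 2/5: π_2/π_1 = (3/4)/(2/5) = 15/8.
From π_2 · 2/9 = π_3 · 5/7: π_3/π_2 = (2/9)/(5/7) = 14/45.
Take π_1 proportional to 1; then unnormalized π = (1, 15/8, 7/12). Normalize by dividing by the sum 83/24:
  π = (24/83, 45/83, 14/83).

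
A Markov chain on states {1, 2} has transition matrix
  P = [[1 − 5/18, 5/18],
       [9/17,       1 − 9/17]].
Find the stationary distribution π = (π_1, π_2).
π_1 = 162/247, π_2 = 85/247

Solve πP = π with π_1 + π_2 = 1. From πP = π: π_1 · (1 − 5/18) + π_2 · 9/17 = π_1 ⇒ π_2 · 9/17 = π_1 · 5/18 ⇒ π_2/π_1 = (5/18)/(9/17) = 85/162. Together with π_1 + π_2 = 1:
  π_1 = (9/17)/(5/18 + 9/17) = (9/17)/(247/306) = 162/247,
  π_2 = (5/18)/(5/18 + 9/17) = (5/18)/(247/306) = 85/247.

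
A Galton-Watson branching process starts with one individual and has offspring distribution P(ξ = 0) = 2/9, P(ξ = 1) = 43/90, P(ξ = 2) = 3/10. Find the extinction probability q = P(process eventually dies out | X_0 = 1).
q = 20/27

The pgf is f(s) = 2/9 + 43/90·s + 3/10·s². The extinction probability q is the smallest fixed point of f in [0, 1]. Setting s = f(s):
  3/10·s² + (43/90 − 1)·s + 2/9 = 0
  3/10·s² − (2/9 + 3/10)·s + 2/9 = 0
which factors as (s − 1)·(3/10·s − 2/9) = 0, giving roots s = 1 and s = (2/9)/(3/10) = 20/27.
Mean offspring μ = 43/90 + 2·3/10 = 97/90 > 1 (supercritical), so q < 1. The extinction probability is the smaller root: q = (2/9)/(3/10) = 20/27.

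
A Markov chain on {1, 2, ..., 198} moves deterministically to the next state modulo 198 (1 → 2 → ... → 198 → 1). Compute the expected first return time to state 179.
E[T_179 | X_0 = 179] = 198

The chain cycles deterministically, so starting at state 179 it returns in exactly 198 steps. Equivalently, the stationary distribution is uniform π_j = 1/198 for every state j, so by Kac's formula E[T_179] = 1/π_179 = 198.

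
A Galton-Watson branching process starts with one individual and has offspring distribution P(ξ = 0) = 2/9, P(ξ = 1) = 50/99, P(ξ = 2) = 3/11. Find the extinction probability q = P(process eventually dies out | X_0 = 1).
q = 22/27

The pgf is f(s) = 2/9 + 50/99·s + 3/11·s². The extinction probability q is the smallest fixed point of f in [0, 1]. Setting s = f(s):
  3/11·s² + (50/99 − 1)·s + 2/9 = 0
  3/11·s² − (2/9 + 3/11)·s + 2/9 = 0
which factors as (s − 1)·(3/11·s − 2/9) = 0, giving roots s = 1 and s = (2/9)/(3/11) = 22/27.
Mean offspring μ = 50/99 + 2·3/11 = 104/99 > 1 (supercritical), so q < 1. The extinction probability is the smaller root: q = (2/9)/(3/11) = 22/27.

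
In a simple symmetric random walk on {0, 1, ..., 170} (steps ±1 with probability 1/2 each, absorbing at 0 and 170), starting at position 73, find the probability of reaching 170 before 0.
P(hit 170 before 0) = 73/170

Let u_k = P(hit 170 before 0 | start at k). Then u_0 = 0, u_170 = 1, and u_k = u_{k-1}/2 + u_{k+1}/2 for 1 ≤ k ≤ 169. This harmonic recurrence is solved by u_k = k/170, giving u_73 = 73/170.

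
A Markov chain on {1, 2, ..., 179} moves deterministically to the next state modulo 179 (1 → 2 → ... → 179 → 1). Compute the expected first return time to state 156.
E[T_156 | X_0 = 156] = 179

The chain cycles deterministically, so starting at state 156 it returns in exactly 179 steps. Equivalently, the stationary distribution is uniform π_j = 1/179 for every state j, so by Kac's formula E[T_156] = 1/π_156 = 179.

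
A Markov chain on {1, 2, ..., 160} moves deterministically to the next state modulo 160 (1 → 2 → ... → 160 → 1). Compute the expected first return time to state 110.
E[T_110 | X_0 = 110] = 160

The chain cycles deterministically, so starting at state 110 it returns in exactly 160 steps. Equivalently, the stationary distribution is uniform π_j = 1/160 for every state j, so by Kac's formula E[T_110] = 1/π_110 = 160.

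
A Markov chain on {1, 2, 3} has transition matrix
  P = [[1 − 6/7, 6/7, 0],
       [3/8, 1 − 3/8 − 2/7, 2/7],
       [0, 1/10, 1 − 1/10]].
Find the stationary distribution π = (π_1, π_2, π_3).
π = (49/481, 112/481, 320/481)

This is a birth-death chain on three states, which satisfies detailed balance: π_1 · P_{12} = π_2 · P_{21} and π_2 · P_{23} = π_3 · P_{32}.
From π_1 · 6/7 = π_2 · 3/8: π_2/π_1 = (6/7)/(3/8) = 16/7.
From π_2 · 2/7 = π_3 · 1/10: π_3/π_2 = (2/7)/(1/10) = 20/7.
Take π_1 proportional to 1; then unnormalized π = (1, 16/7, 320/49). Normalize by dividing by the sum 481/49:
  π = (49/481, 112/481, 320/481).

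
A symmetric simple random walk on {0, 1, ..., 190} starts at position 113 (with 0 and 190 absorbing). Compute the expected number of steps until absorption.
E[τ | X_0 = 113] = 8701

Let v_k = E[τ | X_0 = k]. Boundary: v_0 = v_190 = 0. Recurrence: v_k = 1 + (v_{k-1} + v_{k+1})/2 for 1 ≤ k ≤ 189. The particular solution to v_k − (v_{k-1} + v_{k+1})/2 = 1 is v_k = −k^2. Adding homogeneous solution A + B k and matching boundaries gives v_k = k (190 − k). Substituting k = 113: v_113 = 113 · 77 = 8701.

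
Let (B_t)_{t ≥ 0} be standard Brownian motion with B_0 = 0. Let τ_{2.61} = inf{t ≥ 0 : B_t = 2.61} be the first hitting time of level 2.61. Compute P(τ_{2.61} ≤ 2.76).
P(τ_{2.61} ≤ 2.76) = 2(1 − Φ(2.61/√2.76)) = 2(1 − Φ(1.5710)) ≈ 0.1162

By the reflection principle for standard BM, P(τ_b ≤ t) = 2 · P(B_t ≥ b). Since B_t ~ N(0, t), P(B_t ≥ 2.61) = 1 − Φ(2.61/√t) = 1 − Φ(2.61/√2.76) = 1 − Φ(1.5710) ≈ 0.05809. Doubling: P(τ_{2.61} ≤ 2.76) ≈ 2 · 0.05809 = 0.11618 ≈ 0.1162.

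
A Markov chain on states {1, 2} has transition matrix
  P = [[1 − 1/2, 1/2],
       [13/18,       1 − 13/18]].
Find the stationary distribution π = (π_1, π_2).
π_1 = 13/22, π_2 = 9/22

Solve πP = π with π_1 + π_2 = 1. From πP = π: π_1 · (1 − 1/2) + π_2 · 13/18 = π_1 ⇒ π_2 · 13/18 = π_1 · 1/2 ⇒ π_2/π_1 = (1/2)/(13/18) = 9/13. Together with π_1 + π_2 = 1:
  π_1 = (13/18)/(1/2 + 13/18) = (13/18)/(11/9) = 13/22,
  π_2 = (1/2)/(1/2 + 13/18) = (1/2)/(11/9) = 9/22.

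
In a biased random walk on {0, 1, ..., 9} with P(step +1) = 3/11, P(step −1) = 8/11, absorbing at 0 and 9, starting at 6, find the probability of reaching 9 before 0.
P(hit 9 before 0) = (1 − (8/3)^6) / (1 − (8/3)^9) = 14553/276697

Let u_k denote P(reach 9 before 0 | start at k). Boundary: u_0 = 0, u_9 = 1. Recurrence: u_k = 3/11·u_{k+1} + 8/11·u_{k-1} for 1 ≤ k ≤ 8. Try u_k = A + B·r^k with r = q/p = (8/11)/(3/11) = 8/3. Substitution satisfies the recurrence; boundary conditions give:
  u_k = (1 − r^k) / (1 − r^N) = (1 − (8/3)^6) / (1 − (8/3)^9) = 14553/276697.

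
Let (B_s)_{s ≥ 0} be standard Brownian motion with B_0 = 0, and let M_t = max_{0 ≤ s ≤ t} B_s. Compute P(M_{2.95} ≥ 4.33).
P(M_{2.95} ≥ 4.33) = 2·P(B_{2.95} ≥ 4.33) = 2(1 − Φ(4.33/√2.95)) ≈ 0.0117

By the reflection principle for Brownian motion, P(M_t ≥ a) = 2 · P(B_t ≥ a) for a ≥ 0. Since B_t ~ N(0, t), P(B_t ≥ 4.33) = 1 − Φ(4.33/√t) = 1 − Φ(4.33/√2.95) = 1 − Φ(2.5210). So
  P(M_{2.95} ≥ 4.33) = 2(1 − Φ(2.5210)) ≈ 0.0117.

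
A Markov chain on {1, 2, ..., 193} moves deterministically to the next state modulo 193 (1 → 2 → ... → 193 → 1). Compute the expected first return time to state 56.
E[T_56 | X_0 = 56] = 193

The chain cycles deterministically, so starting at state 56 it returns in exactly 193 steps. Equivalently, the stationary distribution is uniform π_j = 1/193 for every state j, so by Kac's formula E[T_56] = 1/π_56 = 193.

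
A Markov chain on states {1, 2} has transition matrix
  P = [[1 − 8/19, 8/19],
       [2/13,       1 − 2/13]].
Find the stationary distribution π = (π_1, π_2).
π_1 = 19/71, π_2 = 52/71

Solve πP = π with π_1 + π_2 = 1. From πP = π: π_1 · (1 − 8/19) + π_2 · 2/13 = π_1 ⇒ π_2 · 2/13 = π_1 · 8/19 ⇒ π_2/π_1 = (8/19)/(2/13) = 52/19. Together with π_1 + π_2 = 1:
  π_1 = (2/13)/(8/19 + 2/13) = (2/13)/(142/247) = 19/71,
  π_2 = (8/19)/(8/19 + 2/13) = (8/19)/(142/247) = 52/71.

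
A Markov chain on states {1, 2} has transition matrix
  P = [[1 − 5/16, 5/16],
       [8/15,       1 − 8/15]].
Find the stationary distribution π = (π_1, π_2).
π_1 = 128/203, π_2 = 75/203

Solve πP = π with π_1 + π_2 = 1. From πP = π: π_1 · (1 − 5/16) + π_2 · 8/15 = π_1 ⇒ π_2 · 8/15 = π_1 · 5/16 ⇒ π_2/π_1 = (5/16)/(8/15) = 75/128. Together with π_1 + π_2 = 1:
  π_1 = (8/15)/(5/16 + 8/15) = (8/15)/(203/240) = 128/203,
  π_2 = (5/16)/(5/16 + 8/15) = (5/16)/(203/240) = 75/203.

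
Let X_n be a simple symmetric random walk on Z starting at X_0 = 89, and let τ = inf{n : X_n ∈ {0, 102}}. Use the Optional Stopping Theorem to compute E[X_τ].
E[X_τ] = 89

X_n is a martingale and τ is a bounded-mean stopping time (indeed τ is finite a.s. with bounded expectation since the walk is in a bounded region). By the OST, E[X_τ] = E[X_0] = 89. Equivalently: E[X_τ] = 102 · P(hit 102 first) + 0 · P(hit 0 first) = 102 · (89/102) = 89.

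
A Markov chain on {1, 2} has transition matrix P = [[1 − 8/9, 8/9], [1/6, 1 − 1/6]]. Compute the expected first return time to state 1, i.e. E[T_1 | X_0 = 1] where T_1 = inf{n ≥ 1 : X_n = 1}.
E[T_1 | X_0 = 1] = 1/π_1 = 19/3

For an irreducible recurrent Markov chain with stationary distribution π, E[T_i | X_0 = i] = 1/π_i (Kac's formula). Here π_1 = (1/6)/(8/9 + 1/6) = (1/6)/(19/18) = 3/19, so E[T_1 | X_0 = 1] = 1/π_1 = (8/9 + 1/6)/(1/6) = (19/18)/(1/6) = 19/3.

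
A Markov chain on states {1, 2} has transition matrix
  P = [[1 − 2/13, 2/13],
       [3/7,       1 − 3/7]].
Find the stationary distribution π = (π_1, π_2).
π_1 = 39/53, π_2 = 14/53

Solve πP = π with π_1 + π_2 = 1. From πP = π: π_1 · (1 − 2/13) + π_2 · 3/7 = π_1 ⇒ π_2 · 3/7 = π_1 · 2/13 ⇒ π_2/π_1 = (2/13)/(3/7) = 14/39. Together with π_1 + π_2 = 1:
  π_1 = (3/7)/(2/13 + 3/7) = (3/7)/(53/91) = 39/53,
  π_2 = (2/13)/(2/13 + 3/7) = (2/13)/(53/91) = 14/53.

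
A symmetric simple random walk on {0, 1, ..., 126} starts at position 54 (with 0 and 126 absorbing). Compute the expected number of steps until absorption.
E[τ | X_0 = 54] = 3888

Let v_k = E[τ | X_0 = k]. Boundary: v_0 = v_126 = 0. Recurrence: v_k = 1 + (v_{k-1} + v_{k+1})/2 for 1 ≤ k ≤ 125. The particular solution to v_k − (v_{k-1} + v_{k+1})/2 = 1 is v_k = −k^2. Adding homogeneous solution A + B k and matching boundaries gives v_k = k (126 − k). Substituting k = 54: v_54 = 54 · 72 = 3888.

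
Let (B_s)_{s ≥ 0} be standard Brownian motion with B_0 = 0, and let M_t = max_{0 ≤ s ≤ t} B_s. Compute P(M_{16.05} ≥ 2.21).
P(M_{16.05} ≥ 2.21) = 2·P(B_{16.05} ≥ 2.21) = 2(1 − Φ(2.21/√16.05)) ≈ 0.5812

By the reflection principle for Brownian motion, P(M_t ≥ a) = 2 · P(B_t ≥ a) for a ≥ 0. Since B_t ~ N(0, t), P(B_t ≥ 2.21) = 1 − Φ(2.21/√t) = 1 − Φ(2.21/√16.05) = 1 − Φ(0.5516). So
  P(M_{16.05} ≥ 2.21) = 2(1 − Φ(0.5516)) ≈ 0.5812.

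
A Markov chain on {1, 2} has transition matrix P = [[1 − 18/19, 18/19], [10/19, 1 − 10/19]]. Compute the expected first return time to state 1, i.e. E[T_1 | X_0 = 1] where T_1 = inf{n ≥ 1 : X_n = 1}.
E[T_1 | X_0 = 1] = 1/π_1 = 14/5

For an irreducible recurrent Markov chain with stationary distribution π, E[T_i | X_0 = i] = 1/π_i (Kac's formula). Here π_1 = (10/19)/(18/19 + 10/19) = (10/19)/(28/19) = 5/14, so E[T_1 | X_0 = 1] = 1/π_1 = (18/19 + 10/19)/(10/19) = (28/19)/(10/19) = 14/5.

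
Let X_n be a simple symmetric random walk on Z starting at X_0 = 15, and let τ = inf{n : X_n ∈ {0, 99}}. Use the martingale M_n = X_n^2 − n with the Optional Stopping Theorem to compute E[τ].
E[τ] = 1260

M_n = X_n^2 − n is a martingale (since E[X_{n+1}^2 | F_n] = X_n^2 + 1). By OST (τ has finite mean in a bounded region), E[M_τ] = E[M_0] = X_0^2 − 0 = 15^2 = 225. Also E[M_τ] = E[X_τ^2] − E[τ]. The walk exits at 0 or 99, with P(hit 99 first) = 15/99, so E[X_τ^2] = 99^2 · 15/99 + 0 = 1485. Thus E[τ] = E[X_τ^2] − E[M_τ] = 1485 − 225 = 1260 = 15(99 − 15) = 1260.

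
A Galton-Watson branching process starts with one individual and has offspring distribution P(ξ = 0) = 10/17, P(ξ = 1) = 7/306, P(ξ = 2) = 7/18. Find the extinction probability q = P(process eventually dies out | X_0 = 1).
q = 1

Mean offspring μ = 0·10/17 + 1·7/306 + 2·7/18 = 245/306 ≤ 1. For μ ≤ 1 with offspring not concentrated at 1, the Galton-Watson process goes extinct almost surely, so q = 1.
(Algebraic check: The pgf is f(s) = 10/17 + 7/306·s + 7/18·s². The extinction probability q is the smallest fixed point of f in [0, 1]. Setting s = f(s):
  7/18·s² + (7/306 − 1)·s + 10/17 = 0
  7/18·s² − (10/17 + 7/18)·s + 10/17 = 0
which factors as (s − 1)·(7/18·s − 10/17) = 0, giving roots s = 1 and s = (10/17)/(7/18) = 180/119. Since 180/119 ≥ 1, the smallest root in [0, 1] is s = 1.)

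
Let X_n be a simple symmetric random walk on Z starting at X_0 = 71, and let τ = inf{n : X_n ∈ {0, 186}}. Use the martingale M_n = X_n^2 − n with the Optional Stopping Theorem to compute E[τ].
E[τ] = 8165

M_n = X_n^2 − n is a martingale (since E[X_{n+1}^2 | F_n] = X_n^2 + 1). By OST (τ has finite mean in a bounded region), E[M_τ] = E[M_0] = X_0^2 − 0 = 71^2 = 5041. Also E[M_τ] = E[X_τ^2] − E[τ]. The walk exits at 0 or 186, with P(hit 186 first) = 71/186, so E[X_τ^2] = 186^2 · 71/186 + 0 = 13206. Thus E[τ] = E[X_τ^2] − E[M_τ] = 13206 − 5041 = 8165 = 71(186 − 71) = 8165.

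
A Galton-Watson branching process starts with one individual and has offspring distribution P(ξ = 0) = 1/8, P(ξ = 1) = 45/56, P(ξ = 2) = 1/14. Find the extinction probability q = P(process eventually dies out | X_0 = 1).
q = 1

Mean offspring μ = 0·1/8 + 1·45/56 + 2·1/14 = 53/56 ≤ 1. For μ ≤ 1 with offspring not concentrated at 1, the Galton-Watson process goes extinct almost surely, so q = 1.
(Algebraic check: The pgf is f(s) = 1/8 + 45/56·s + 1/14·s². The extinction probability q is the smallest fixed point of f in [0, 1]. Setting s = f(s):
  1/14·s² + (45/56 − 1)·s + 1/8 = 0
  1/14·s² − (1/8 + 1/14)·s + 1/8 = 0
which factors as (s − 1)·(1/14·s − 1/8) = 0, giving roots s = 1 and s = (1/8)/(1/14) = 7/4. Since 7/4 ≥ 1, the smallest root in [0, 1] is s = 1.)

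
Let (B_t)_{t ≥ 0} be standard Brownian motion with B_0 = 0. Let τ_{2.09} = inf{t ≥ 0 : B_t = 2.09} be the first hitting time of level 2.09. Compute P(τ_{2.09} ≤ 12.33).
P(τ_{2.09} ≤ 12.33) = 2(1 − Φ(2.09/√12.33)) = 2(1 − Φ(0.5952)) ≈ 0.5517

By the reflection principle for standard BM, P(τ_b ≤ t) = 2 · P(B_t ≥ b). Since B_t ~ N(0, t), P(B_t ≥ 2.09) = 1 − Φ(2.09/√t) = 1 − Φ(2.09/√12.33) = 1 − Φ(0.5952) ≈ 0.27585. Doubling: P(τ_{2.09} ≤ 12.33) ≈ 2 · 0.27585 = 0.55170 ≈ 0.5517.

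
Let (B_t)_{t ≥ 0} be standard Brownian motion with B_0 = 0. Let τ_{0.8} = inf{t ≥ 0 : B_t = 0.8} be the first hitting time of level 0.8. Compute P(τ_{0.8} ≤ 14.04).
P(τ_{0.8} ≤ 14.04) = 2(1 − Φ(0.8/√14.04)) = 2(1 − Φ(0.2135)) ≈ 0.8309

By the reflection principle for standard BM, P(τ_b ≤ t) = 2 · P(B_t ≥ b). Since B_t ~ N(0, t), P(B_t ≥ 0.8) = 1 − Φ(0.8/√t) = 1 − Φ(0.8/√14.04) = 1 − Φ(0.2135) ≈ 0.41547. Doubling: P(τ_{0.8} ≤ 14.04) ≈ 2 · 0.41547 = 0.83094 ≈ 0.8309.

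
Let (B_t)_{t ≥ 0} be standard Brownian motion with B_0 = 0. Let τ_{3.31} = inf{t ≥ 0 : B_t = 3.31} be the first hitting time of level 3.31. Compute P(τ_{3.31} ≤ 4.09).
P(τ_{3.31} ≤ 4.09) = 2(1 − Φ(3.31/√4.09)) = 2(1 − Φ(1.6367)) ≈ 0.1017

By the reflection principle for standard BM, P(τ_b ≤ t) = 2 · P(B_t ≥ b). Since B_t ~ N(0, t), P(B_t ≥ 3.31) = 1 − Φ(3.31/√t) = 1 − Φ(3.31/√4.09) = 1 − Φ(1.6367) ≈ 0.05085. Doubling: P(τ_{3.31} ≤ 4.09) ≈ 2 · 0.05085 = 0.10170 ≈ 0.1017.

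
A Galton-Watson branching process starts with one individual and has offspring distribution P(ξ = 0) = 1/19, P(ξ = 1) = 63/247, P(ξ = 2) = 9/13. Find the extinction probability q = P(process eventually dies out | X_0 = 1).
q = 13/171

The pgf is f(s) = 1/19 + 63/247·s + 9/13·s². The extinction probability q is the smallest fixed point of f in [0, 1]. Setting s = f(s):
  9/13·s² + (63/247 − 1)·s + 1/19 = 0
  9/13·s² − (1/19 + 9/13)·s + 1/19 = 0
which factors as (s − 1)·(9/13·s − 1/19) = 0, giving roots s = 1 and s = (1/19)/(9/13) = 13/171.
Mean offspring μ = 63/247 + 2·9/13 = 405/247 > 1 (supercritical), so q < 1. The extinction probability is the smaller root: q = (1/19)/(9/13) = 13/171.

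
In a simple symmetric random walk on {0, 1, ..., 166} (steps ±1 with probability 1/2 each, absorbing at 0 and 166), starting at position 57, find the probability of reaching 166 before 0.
P(hit 166 before 0) = 57/166

Let u_k = P(hit 166 before 0 | start at k). Then u_0 = 0, u_166 = 1, and u_k = u_{k-1}/2 + u_{k+1}/2 for 1 ≤ k ≤ 165. This harmonic recurrence is solved by u_k = k/166, giving u_57 = 57/166.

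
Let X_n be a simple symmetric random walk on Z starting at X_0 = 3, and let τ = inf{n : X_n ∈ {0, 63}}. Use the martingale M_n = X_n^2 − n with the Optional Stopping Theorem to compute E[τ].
E[τ] = 180

M_n = X_n^2 − n is a martingale (since E[X_{n+1}^2 | F_n] = X_n^2 + 1). By OST (τ has finite mean in a bounded region), E[M_τ] = E[M_0] = X_0^2 − 0 = 3^2 = 9. Also E[M_τ] = E[X_τ^2] − E[τ]. The walk exits at 0 or 63, with P(hit 63 first) = 3/63, so E[X_τ^2] = 63^2 · 3/63 + 0 = 189. Thus E[τ] = E[X_τ^2] − E[M_τ] = 189 − 9 = 180 = 3(63 − 3) = 180.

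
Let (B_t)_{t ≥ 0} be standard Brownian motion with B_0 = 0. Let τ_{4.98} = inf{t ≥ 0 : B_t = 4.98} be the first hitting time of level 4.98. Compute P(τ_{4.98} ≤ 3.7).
P(τ_{4.98} ≤ 3.7) = 2(1 − Φ(4.98/√3.7)) = 2(1 − Φ(2.5890)) ≈ 0.0096

By the reflection principle for standard BM, P(τ_b ≤ t) = 2 · P(B_t ≥ b). Since B_t ~ N(0, t), P(B_t ≥ 4.98) = 1 − Φ(4.98/√t) = 1 − Φ(4.98/√3.7) = 1 − Φ(2.5890) ≈ 0.00481. Doubling: P(τ_{4.98} ≤ 3.7) ≈ 2 · 0.00481 = 0.00962 ≈ 0.0096.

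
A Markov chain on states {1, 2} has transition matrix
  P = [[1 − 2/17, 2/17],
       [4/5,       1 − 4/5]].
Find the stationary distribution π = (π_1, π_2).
π_1 = 34/39, π_2 = 5/39

Solve πP = π with π_1 + π_2 = 1. From πP = π: π_1 · (1 − 2/17) + π_2 · 4/5 = π_1 ⇒ π_2 · 4/5 = π_1 · 2/17 ⇒ π_2/π_1 = (2/17)/(4/5) = 5/34. Together with π_1 + π_2 = 1:
  π_1 = (4/5)/(2/17 + 4/5) = (4/5)/(78/85) = 34/39,
  π_2 = (2/17)/(2/17 + 4/5) = (2/17)/(78/85) = 5/39.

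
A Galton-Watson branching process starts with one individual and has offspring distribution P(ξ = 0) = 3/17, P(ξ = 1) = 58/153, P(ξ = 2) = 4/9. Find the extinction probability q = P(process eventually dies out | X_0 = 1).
q = 27/68

The pgf is f(s) = 3/17 + 58/153·s + 4/9·s². The extinction probability q is the smallest fixed point of f in [0, 1]. Setting s = f(s):
  4/9·s² + (58/153 − 1)·s + 3/17 = 0
  4/9·s² − (3/17 + 4/9)·s + 3/17 = 0
which factors as (s − 1)·(4/9·s − 3/17) = 0, giving roots s = 1 and s = (3/17)/(4/9) = 27/68.
Mean offspring μ = 58/153 + 2·4/9 = 194/153 > 1 (supercritical), so q < 1. The extinction probability is the smaller root: q = (3/17)/(4/9) = 27/68.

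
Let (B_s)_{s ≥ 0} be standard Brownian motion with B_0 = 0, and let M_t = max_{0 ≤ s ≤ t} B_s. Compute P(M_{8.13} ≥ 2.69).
P(M_{8.13} ≥ 2.69) = 2·P(B_{8.13} ≥ 2.69) = 2(1 − Φ(2.69/√8.13)) ≈ 0.3455

By the reflection principle for Brownian motion, P(M_t ≥ a) = 2 · P(B_t ≥ a) for a ≥ 0. Since B_t ~ N(0, t), P(B_t ≥ 2.69) = 1 − Φ(2.69/√t) = 1 − Φ(2.69/√8.13) = 1 − Φ(0.9434). So
  P(M_{8.13} ≥ 2.69) = 2(1 − Φ(0.9434)) ≈ 0.3455.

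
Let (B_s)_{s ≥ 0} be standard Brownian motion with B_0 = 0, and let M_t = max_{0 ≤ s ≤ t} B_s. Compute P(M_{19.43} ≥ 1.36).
P(M_{19.43} ≥ 1.36) = 2·P(B_{19.43} ≥ 1.36) = 2(1 − Φ(1.36/√19.43)) ≈ 0.7577

By the reflection principle for Brownian motion, P(M_t ≥ a) = 2 · P(B_t ≥ a) for a ≥ 0. Since B_t ~ N(0, t), P(B_t ≥ 1.36) = 1 − Φ(1.36/√t) = 1 − Φ(1.36/√19.43) = 1 − Φ(0.3085). So
  P(M_{19.43} ≥ 1.36) = 2(1 − Φ(0.3085)) ≈ 0.7577.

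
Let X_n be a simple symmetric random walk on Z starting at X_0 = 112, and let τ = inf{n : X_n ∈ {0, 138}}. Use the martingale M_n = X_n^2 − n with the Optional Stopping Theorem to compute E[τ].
E[τ] = 2912

M_n = X_n^2 − n is a martingale (since E[X_{n+1}^2 | F_n] = X_n^2 + 1). By OST (τ has finite mean in a bounded region), E[M_τ] = E[M_0] = X_0^2 − 0 = 112^2 = 12544. Also E[M_τ] = E[X_τ^2] − E[τ]. The walk exits at 0 or 138, with P(hit 138 first) = 112/138, so E[X_τ^2] = 138^2 · 112/138 + 0 = 15456. Thus E[τ] = E[X_τ^2] − E[M_τ] = 15456 − 12544 = 2912 = 112(138 − 112) = 2912.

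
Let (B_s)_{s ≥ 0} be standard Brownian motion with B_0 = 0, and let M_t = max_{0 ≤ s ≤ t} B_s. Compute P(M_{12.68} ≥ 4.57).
P(M_{12.68} ≥ 4.57) = 2·P(B_{12.68} ≥ 4.57) = 2(1 − Φ(4.57/√12.68)) ≈ 0.1994

By the reflection principle for Brownian motion, P(M_t ≥ a) = 2 · P(B_t ≥ a) for a ≥ 0. Since B_t ~ N(0, t), P(B_t ≥ 4.57) = 1 − Φ(4.57/√t) = 1 − Φ(4.57/√12.68) = 1 − Φ(1.2834). So
  P(M_{12.68} ≥ 4.57) = 2(1 − Φ(1.2834)) ≈ 0.1994.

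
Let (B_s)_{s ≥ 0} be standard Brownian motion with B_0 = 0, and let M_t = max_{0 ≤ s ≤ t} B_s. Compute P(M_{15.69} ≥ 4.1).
P(M_{15.69} ≥ 4.1) = 2·P(B_{15.69} ≥ 4.1) = 2(1 − Φ(4.1/√15.69)) ≈ 0.3006

By the reflection principle for Brownian motion, P(M_t ≥ a) = 2 · P(B_t ≥ a) for a ≥ 0. Since B_t ~ N(0, t), P(B_t ≥ 4.1) = 1 − Φ(4.1/√t) = 1 − Φ(4.1/√15.69) = 1 − Φ(1.0351). So
  P(M_{15.69} ≥ 4.1) = 2(1 − Φ(1.0351)) ≈ 0.3006.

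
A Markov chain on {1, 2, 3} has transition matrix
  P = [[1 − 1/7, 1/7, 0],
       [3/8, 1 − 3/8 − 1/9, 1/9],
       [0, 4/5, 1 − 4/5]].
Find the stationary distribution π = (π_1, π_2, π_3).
π = (189/271, 72/271, 10/271)

This is a birth-death chain on three states, which satisfies detailed balance: π_1 · P_{12} = π_2 · P_{21} and π_2 · P_{23} = π_3 · P_{32}.
From π_1 · 1/7 = π_2 · 3/8: π_2/π_1 = (1/7)/(3/8) = 8/21.
From π_2 · 1/9 = π_3 · 4/5: π_3/π_2 = (1/9)/(4/5) = 5/36.
Take π_1 proportional to 1; then unnormalized π = (1, 8/21, 10/189). Normalize by dividing by the sum 271/189:
  π = (189/271, 72/271, 10/271).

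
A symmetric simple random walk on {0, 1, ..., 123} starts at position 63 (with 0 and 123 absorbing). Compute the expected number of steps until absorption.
E[τ | X_0 = 63] = 3780

Let v_k = E[τ | X_0 = k]. Boundary: v_0 = v_123 = 0. Recurrence: v_k = 1 + (v_{k-1} + v_{k+1})/2 for 1 ≤ k ≤ 122. The particular solution to v_k − (v_{k-1} + v_{k+1})/2 = 1 is v_k = −k^2. Adding homogeneous solution A + B k and matching boundaries gives v_k = k (123 − k). Substituting k = 63: v_63 = 63 · 60 = 3780.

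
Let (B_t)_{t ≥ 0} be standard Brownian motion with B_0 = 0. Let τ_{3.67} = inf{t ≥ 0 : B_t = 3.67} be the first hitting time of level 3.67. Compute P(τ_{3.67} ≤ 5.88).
P(τ_{3.67} ≤ 5.88) = 2(1 − Φ(3.67/√5.88)) = 2(1 − Φ(1.5135)) ≈ 0.1302

By the reflection principle for standard BM, P(τ_b ≤ t) = 2 · P(B_t ≥ b). Since B_t ~ N(0, t), P(B_t ≥ 3.67) = 1 − Φ(3.67/√t) = 1 − Φ(3.67/√5.88) = 1 − Φ(1.5135) ≈ 0.06508. Doubling: P(τ_{3.67} ≤ 5.88) ≈ 2 · 0.06508 = 0.13016 ≈ 0.1302.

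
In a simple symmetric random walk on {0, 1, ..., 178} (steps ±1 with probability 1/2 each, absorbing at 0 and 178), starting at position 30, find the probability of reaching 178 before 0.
P(hit 178 before 0) = 30/178 = 15/89

Let u_k = P(hit 178 before 0 | start at k). Then u_0 = 0, u_178 = 1, and u_k = u_{k-1}/2 + u_{k+1}/2 for 1 ≤ k ≤ 177. This harmonic recurrence is solved by u_k = k/178, giving u_30 = 30/178 = 15/89.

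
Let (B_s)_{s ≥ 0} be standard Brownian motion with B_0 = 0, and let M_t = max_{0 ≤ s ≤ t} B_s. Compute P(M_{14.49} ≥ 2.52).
P(M_{14.49} ≥ 2.52) = 2·P(B_{14.49} ≥ 2.52) = 2(1 − Φ(2.52/√14.49)) ≈ 0.5080

By the reflection principle for Brownian motion, P(M_t ≥ a) = 2 · P(B_t ≥ a) for a ≥ 0. Since B_t ~ N(0, t), P(B_t ≥ 2.52) = 1 − Φ(2.52/√t) = 1 − Φ(2.52/√14.49) = 1 − Φ(0.6620). So
  P(M_{14.49} ≥ 2.52) = 2(1 − Φ(0.6620)) ≈ 0.5080.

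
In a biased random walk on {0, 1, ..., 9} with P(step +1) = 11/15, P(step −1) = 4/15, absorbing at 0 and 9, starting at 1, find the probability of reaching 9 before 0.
P(hit 9 before 0) = (1 − (4/11)^1) / (1 − (4/11)^9) = 214358881/336812221

Let u_k denote P(reach 9 before 0 | start at k). Boundary: u_0 = 0, u_9 = 1. Recurrence: u_k = 11/15·u_{k+1} + 4/15·u_{k-1} for 1 ≤ k ≤ 8. Try u_k = A + B·r^k with r = q/p = (4/15)/(11/15) = 4/11. Substitution satisfies the recurrence; boundary conditions give:
  u_k = (1 − r^k) / (1 − r^N) = (1 − (4/11)^1) / (1 − (4/11)^9) = 214358881/336812221.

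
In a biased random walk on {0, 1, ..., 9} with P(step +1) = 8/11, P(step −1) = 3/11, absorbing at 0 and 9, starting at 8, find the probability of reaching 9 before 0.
P(hit 9 before 0) = (1 − (3/8)^8) / (1 − (3/8)^9) = 26833048/26839609

Let u_k denote P(reach 9 before 0 | start at k). Boundary: u_0 = 0, u_9 = 1. Recurrence: u_k = 8/11·u_{k+1} + 3/11·u_{k-1} for 1 ≤ k ≤ 8. Try u_k = A + B·r^k with r = q/p = (3/11)/(8/11) = 3/8. Substitution satisfies the recurrence; boundary conditions give:
  u_k = (1 − r^k) / (1 − r^N) = (1 − (3/8)^8) / (1 − (3/8)^9) = 26833048/26839609.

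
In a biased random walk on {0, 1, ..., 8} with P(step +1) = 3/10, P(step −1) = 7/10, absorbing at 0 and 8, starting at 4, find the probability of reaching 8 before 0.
P(hit 8 before 0) = (1 − (7/3)^4) / (1 − (7/3)^8) = 81/2482

Let u_k denote P(reach 8 before 0 | start at k). Boundary: u_0 = 0, u_8 = 1. Recurrence: u_k = 3/10·u_{k+1} + 7/10·u_{k-1} for 1 ≤ k ≤ 7. Try u_k = A + B·r^k with r = q/p = (7/10)/(3/10) = 7/3. Substitution satisfies the recurrence; boundary conditions give:
  u_k = (1 − r^k) / (1 − r^N) = (1 − (7/3)^4) / (1 − (7/3)^8) = 81/2482.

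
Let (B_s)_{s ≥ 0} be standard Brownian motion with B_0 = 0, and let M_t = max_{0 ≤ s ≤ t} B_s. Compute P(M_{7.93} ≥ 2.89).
P(M_{7.93} ≥ 2.89) = 2·P(B_{7.93} ≥ 2.89) = 2(1 − Φ(2.89/√7.93)) ≈ 0.3048

By the reflection principle for Brownian motion, P(M_t ≥ a) = 2 · P(B_t ≥ a) for a ≥ 0. Since B_t ~ N(0, t), P(B_t ≥ 2.89) = 1 − Φ(2.89/√t) = 1 − Φ(2.89/√7.93) = 1 − Φ(1.0263). So
  P(M_{7.93} ≥ 2.89) = 2(1 − Φ(1.0263)) ≈ 0.3048.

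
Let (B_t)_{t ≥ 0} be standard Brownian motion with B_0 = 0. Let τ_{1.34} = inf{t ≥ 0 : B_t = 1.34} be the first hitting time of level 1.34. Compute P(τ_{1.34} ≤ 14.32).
P(τ_{1.34} ≤ 14.32) = 2(1 − Φ(1.34/√14.32)) = 2(1 − Φ(0.3541)) ≈ 0.7233

By the reflection principle for standard BM, P(τ_b ≤ t) = 2 · P(B_t ≥ b). Since B_t ~ N(0, t), P(B_t ≥ 1.34) = 1 − Φ(1.34/√t) = 1 − Φ(1.34/√14.32) = 1 − Φ(0.3541) ≈ 0.36163. Doubling: P(τ_{1.34} ≤ 14.32) ≈ 2 · 0.36163 = 0.72326 ≈ 0.7233.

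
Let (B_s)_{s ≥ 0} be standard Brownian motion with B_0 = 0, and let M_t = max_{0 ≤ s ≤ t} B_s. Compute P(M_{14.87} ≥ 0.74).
P(M_{14.87} ≥ 0.74) = 2·P(B_{14.87} ≥ 0.74) = 2(1 − Φ(0.74/√14.87)) ≈ 0.8478

By the reflection principle for Brownian motion, P(M_t ≥ a) = 2 · P(B_t ≥ a) for a ≥ 0. Since B_t ~ N(0, t), P(B_t ≥ 0.74) = 1 − Φ(0.74/√t) = 1 − Φ(0.74/√14.87) = 1 − Φ(0.1919). So
  P(M_{14.87} ≥ 0.74) = 2(1 − Φ(0.1919)) ≈ 0.8478.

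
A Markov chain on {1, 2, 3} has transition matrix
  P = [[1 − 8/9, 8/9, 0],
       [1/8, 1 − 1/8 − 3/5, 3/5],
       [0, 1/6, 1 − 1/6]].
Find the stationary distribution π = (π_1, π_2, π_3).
π = (45/1517, 320/1517, 1152/1517)

This is a birth-death chain on three states, which satisfies detailed balance: π_1 · P_{12} = π_2 · P_{21} and π_2 · P_{23} = π_3 · P_{32}.
From π_1 · 8/9 = π_2 · 1/8: π_2/π_1 = (8/9)/(1/8) = 64/9.
From π_2 · 3/5 = π_3 · 1/6: π_3/π_2 = (3/5)/(1/6) = 18/5.
Take π_1 proportional to 1; then unnormalized π = (1, 64/9, 128/5). Normalize by dividing by the sum 1517/45:
  π = (45/1517, 320/1517, 1152/1517).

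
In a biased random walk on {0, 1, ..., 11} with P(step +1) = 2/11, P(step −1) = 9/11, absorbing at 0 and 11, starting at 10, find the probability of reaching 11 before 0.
P(hit 11 before 0) = (1 − (9/2)^10) / (1 − (9/2)^11) = 996223822/4483008223

Let u_k denote P(reach 11 before 0 | start at k). Boundary: u_0 = 0, u_11 = 1. Recurrence: u_k = 2/11·u_{k+1} + 9/11·u_{k-1} for 1 ≤ k ≤ 10. Try u_k = A + B·r^k with r = q/p = (9/11)/(2/11) = 9/2. Substitution satisfies the recurrence; boundary conditions give:
  u_k = (1 − r^k) / (1 − r^N) = (1 − (9/2)^10) / (1 − (9/2)^11) = 996223822/4483008223.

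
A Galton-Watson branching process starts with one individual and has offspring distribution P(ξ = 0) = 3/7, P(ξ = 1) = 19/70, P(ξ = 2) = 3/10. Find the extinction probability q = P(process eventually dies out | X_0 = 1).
q = 1

Mean offspring μ = 0·3/7 + 1·19/70 + 2·3/10 = 61/70 ≤ 1. For μ ≤ 1 with offspring not concentrated at 1, the Galton-Watson process goes extinct almost surely, so q = 1.
(Algebraic check: The pgf is f(s) = 3/7 + 19/70·s + 3/10·s². The extinction probability q is the smallest fixed point of f in [0, 1]. Setting s = f(s):
  3/10·s² + (19/70 − 1)·s + 3/7 = 0
  3/10·s² − (3/7 + 3/10)·s + 3/7 = 0
which factors as (s − 1)·(3/10·s − 3/7) = 0, giving roots s = 1 and s = (3/7)/(3/10) = 10/7. Since 10/7 ≥ 1, the smallest root in [0, 1] is s = 1.)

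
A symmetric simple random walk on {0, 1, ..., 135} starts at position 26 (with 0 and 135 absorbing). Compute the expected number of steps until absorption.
E[τ | X_0 = 26] = 2834

Let v_k = E[τ | X_0 = k]. Boundary: v_0 = v_135 = 0. Recurrence: v_k = 1 + (v_{k-1} + v_{k+1})/2 for 1 ≤ k ≤ 134. The particular solution to v_k − (v_{k-1} + v_{k+1})/2 = 1 is v_k = −k^2. Adding homogeneous solution A + B k and matching boundaries gives v_k = k (135 − k). Substituting k = 26: v_26 = 26 · 109 = 2834.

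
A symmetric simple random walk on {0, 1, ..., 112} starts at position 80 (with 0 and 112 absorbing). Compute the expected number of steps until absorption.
E[τ | X_0 = 80] = 2560

Let v_k = E[τ | X_0 = k]. Boundary: v_0 = v_112 = 0. Recurrence: v_k = 1 + (v_{k-1} + v_{k+1})/2 for 1 ≤ k ≤ 111. The particular solution to v_k − (v_{k-1} + v_{k+1})/2 = 1 is v_k = −k^2. Adding homogeneous solution A + B k and matching boundaries gives v_k = k (112 − k). Substituting k = 80: v_80 = 80 · 32 = 2560.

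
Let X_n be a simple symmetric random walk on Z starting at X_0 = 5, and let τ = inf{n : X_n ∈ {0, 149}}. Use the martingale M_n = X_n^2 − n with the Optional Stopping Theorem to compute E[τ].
E[τ] = 720

M_n = X_n^2 − n is a martingale (since E[X_{n+1}^2 | F_n] = X_n^2 + 1). By OST (τ has finite mean in a bounded region), E[M_τ] = E[M_0] = X_0^2 − 0 = 5^2 = 25. Also E[M_τ] = E[X_τ^2] − E[τ]. The walk exits at 0 or 149, with P(hit 149 first) = 5/149, so E[X_τ^2] = 149^2 · 5/149 + 0 = 745. Thus E[τ] = E[X_τ^2] − E[M_τ] = 745 − 25 = 720 = 5(149 − 5) = 720.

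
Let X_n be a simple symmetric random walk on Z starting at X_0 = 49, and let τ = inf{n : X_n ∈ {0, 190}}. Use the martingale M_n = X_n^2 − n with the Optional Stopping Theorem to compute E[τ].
E[τ] = 6909

M_n = X_n^2 − n is a martingale (since E[X_{n+1}^2 | F_n] = X_n^2 + 1). By OST (τ has finite mean in a bounded region), E[M_τ] = E[M_0] = X_0^2 − 0 = 49^2 = 2401. Also E[M_τ] = E[X_τ^2] − E[τ]. The walk exits at 0 or 190, with P(hit 190 first) = 49/190, so E[X_τ^2] = 190^2 · 49/190 + 0 = 9310. Thus E[τ] = E[X_τ^2] − E[M_τ] = 9310 − 2401 = 6909 = 49(190 − 49) = 6909.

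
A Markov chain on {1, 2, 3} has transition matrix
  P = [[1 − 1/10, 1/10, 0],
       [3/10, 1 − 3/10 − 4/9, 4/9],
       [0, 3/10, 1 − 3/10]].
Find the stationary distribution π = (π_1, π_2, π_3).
π = (81/148, 27/148, 10/37)

This is a birth-death chain on three states, which satisfies detailed balance: π_1 · P_{12} = π_2 · P_{21} and π_2 · P_{23} = π_3 · P_{32}.
From π_1 · 1/10 = π_2 · 3/10: π_2/π_1 = (1/10)/(3/10) = 1/3.
From π_2 · 4/9 = π_3 · 3/10: π_3/π_2 = (4/9)/(3/10) = 40/27.
Take π_1 proportional to 1; then unnormalized π = (1, 1/3, 40/81). Normalize by dividing by the sum 148/81:
  π = (81/148, 27/148, 10/37).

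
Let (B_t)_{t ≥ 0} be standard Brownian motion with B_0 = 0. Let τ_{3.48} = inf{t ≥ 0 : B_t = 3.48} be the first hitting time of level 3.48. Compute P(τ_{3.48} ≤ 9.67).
P(τ_{3.48} ≤ 9.67) = 2(1 − Φ(3.48/√9.67)) = 2(1 − Φ(1.1191)) ≈ 0.2631

By the reflection principle for standard BM, P(τ_b ≤ t) = 2 · P(B_t ≥ b). Since B_t ~ N(0, t), P(B_t ≥ 3.48) = 1 − Φ(3.48/√t) = 1 − Φ(3.48/√9.67) = 1 − Φ(1.1191) ≈ 0.13155. Doubling: P(τ_{3.48} ≤ 9.67) ≈ 2 · 0.13155 = 0.26310 ≈ 0.2631.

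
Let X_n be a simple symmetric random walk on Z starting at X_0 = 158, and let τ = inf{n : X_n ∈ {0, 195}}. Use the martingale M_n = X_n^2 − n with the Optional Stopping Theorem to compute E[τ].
E[τ] = 5846

M_n = X_n^2 − n is a martingale (since E[X_{n+1}^2 | F_n] = X_n^2 + 1). By OST (τ has finite mean in a bounded region), E[M_τ] = E[M_0] = X_0^2 − 0 = 158^2 = 24964. Also E[M_τ] = E[X_τ^2] − E[τ]. The walk exits at 0 or 195, with P(hit 195 first) = 158/195, so E[X_τ^2] = 195^2 · 158/195 + 0 = 30810. Thus E[τ] = E[X_τ^2] − E[M_τ] = 30810 − 24964 = 5846 = 158(195 − 158) = 5846.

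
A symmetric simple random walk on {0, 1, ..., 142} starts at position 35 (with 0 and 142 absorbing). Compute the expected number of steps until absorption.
E[τ | X_0 = 35] = 3745

Let v_k = E[τ | X_0 = k]. Boundary: v_0 = v_142 = 0. Recurrence: v_k = 1 + (v_{k-1} + v_{k+1})/2 for 1 ≤ k ≤ 141. The particular solution to v_k − (v_{k-1} + v_{k+1})/2 = 1 is v_k = −k^2. Adding homogeneous solution A + B k and matching boundaries gives v_k = k (142 − k). Substituting k = 35: v_35 = 35 · 107 = 3745.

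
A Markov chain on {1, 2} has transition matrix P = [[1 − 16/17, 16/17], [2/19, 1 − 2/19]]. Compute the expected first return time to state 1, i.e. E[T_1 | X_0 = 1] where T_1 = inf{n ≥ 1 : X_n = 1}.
E[T_1 | X_0 = 1] = 1/π_1 = 169/17

For an irreducible recurrent Markov chain with stationary distribution π, E[T_i | X_0 = i] = 1/π_i (Kac's formula). Here π_1 = (2/19)/(16/17 + 2/19) = (2/19)/(338/323) = 17/169, so E[T_1 | X_0 = 1] = 1/π_1 = (16/17 + 2/19)/(2/19) = (338/323)/(2/19) = 169/17.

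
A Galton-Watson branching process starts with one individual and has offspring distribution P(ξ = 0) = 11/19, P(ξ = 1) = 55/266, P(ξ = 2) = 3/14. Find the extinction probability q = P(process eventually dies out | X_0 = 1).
q = 1

Mean offspring μ = 0·11/19 + 1·55/266 + 2·3/14 = 169/266 ≤ 1. For μ ≤ 1 with offspring not concentrated at 1, the Galton-Watson process goes extinct almost surely, so q = 1.
(Algebraic check: The pgf is f(s) = 11/19 + 55/266·s + 3/14·s². The extinction probability q is the smallest fixed point of f in [0, 1]. Setting s = f(s):
  3/14·s² + (55/266 − 1)·s + 11/19 = 0
  3/14·s² − (11/19 + 3/14)·s + 11/19 = 0
which factors as (s − 1)·(3/14·s − 11/19) = 0, giving roots s = 1 and s = (11/19)/(3/14) = 154/57. Since 154/57 ≥ 1, the smallest root in [0, 1] is s = 1.)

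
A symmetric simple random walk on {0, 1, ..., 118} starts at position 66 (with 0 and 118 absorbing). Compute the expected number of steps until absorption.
E[τ | X_0 = 66] = 3432

Let v_k = E[τ | X_0 = k]. Boundary: v_0 = v_118 = 0. Recurrence: v_k = 1 + (v_{k-1} + v_{k+1})/2 for 1 ≤ k ≤ 117. The particular solution to v_k − (v_{k-1} + v_{k+1})/2 = 1 is v_k = −k^2. Adding homogeneous solution A + B k and matching boundaries gives v_k = k (118 − k). Substituting k = 66: v_66 = 66 · 52 = 3432.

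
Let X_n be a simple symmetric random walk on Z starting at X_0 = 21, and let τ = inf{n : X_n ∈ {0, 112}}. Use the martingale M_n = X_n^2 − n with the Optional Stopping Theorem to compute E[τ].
E[τ] = 1911

M_n = X_n^2 − n is a martingale (since E[X_{n+1}^2 | F_n] = X_n^2 + 1). By OST (τ has finite mean in a bounded region), E[M_τ] = E[M_0] = X_0^2 − 0 = 21^2 = 441. Also E[M_τ] = E[X_τ^2] − E[τ]. The walk exits at 0 or 112, with P(hit 112 first) = 21/112, so E[X_τ^2] = 112^2 · 21/112 + 0 = 2352. Thus E[τ] = E[X_τ^2] − E[M_τ] = 2352 − 441 = 1911 = 21(112 − 21) = 1911.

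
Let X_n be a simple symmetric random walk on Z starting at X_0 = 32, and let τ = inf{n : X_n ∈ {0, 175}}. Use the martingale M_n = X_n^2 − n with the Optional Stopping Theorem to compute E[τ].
E[τ] = 4576

M_n = X_n^2 − n is a martingale (since E[X_{n+1}^2 | F_n] = X_n^2 + 1). By OST (τ has finite mean in a bounded region), E[M_τ] = E[M_0] = X_0^2 − 0 = 32^2 = 1024. Also E[M_τ] = E[X_τ^2] − E[τ]. The walk exits at 0 or 175, with P(hit 175 first) = 32/175, so E[X_τ^2] = 175^2 · 32/175 + 0 = 5600. Thus E[τ] = E[X_τ^2] − E[M_τ] = 5600 − 1024 = 4576 = 32(175 − 32) = 4576.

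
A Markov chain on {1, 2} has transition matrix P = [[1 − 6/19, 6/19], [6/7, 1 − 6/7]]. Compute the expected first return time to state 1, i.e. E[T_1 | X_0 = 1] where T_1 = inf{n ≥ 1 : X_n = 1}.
E[T_1 | X_0 = 1] = 1/π_1 = 26/19

For an irreducible recurrent Markov chain with stationary distribution π, E[T_i | X_0 = i] = 1/π_i (Kac's formula). Here π_1 = (6/7)/(6/19 + 6/7) = (6/7)/(156/133) = 19/26, so E[T_1 | X_0 = 1] = 1/π_1 = (6/19 + 6/7)/(6/7) = (156/133)/(6/7) = 26/19.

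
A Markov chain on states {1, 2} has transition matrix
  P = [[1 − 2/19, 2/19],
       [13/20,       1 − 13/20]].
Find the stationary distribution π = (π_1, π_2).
π_1 = 247/287, π_2 = 40/287

Solve πP = π with π_1 + π_2 = 1. From πP = π: π_1 · (1 − 2/19) + π_2 · 13/20 = π_1 ⇒ π_2 · 13/20 = π_1 · 2/19 ⇒ π_2/π_1 = (2/19)/(13/20) = 40/247. Together with π_1 + π_2 = 1:
  π_1 = (13/20)/(2/19 + 13/20) = (13/20)/(287/380) = 247/287,
  π_2 = (2/19)/(2/19 + 13/20) = (2/19)/(287/380) = 40/287.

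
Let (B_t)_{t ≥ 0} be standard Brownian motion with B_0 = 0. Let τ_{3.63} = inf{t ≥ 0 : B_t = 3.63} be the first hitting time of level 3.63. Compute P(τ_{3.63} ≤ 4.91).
P(τ_{3.63} ≤ 4.91) = 2(1 − Φ(3.63/√4.91)) = 2(1 − Φ(1.6382)) ≈ 0.1014

By the reflection principle for standard BM, P(τ_b ≤ t) = 2 · P(B_t ≥ b). Since B_t ~ N(0, t), P(B_t ≥ 3.63) = 1 − Φ(3.63/√t) = 1 − Φ(3.63/√4.91) = 1 − Φ(1.6382) ≈ 0.05069. Doubling: P(τ_{3.63} ≤ 4.91) ≈ 2 · 0.05069 = 0.10138 ≈ 0.1014.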